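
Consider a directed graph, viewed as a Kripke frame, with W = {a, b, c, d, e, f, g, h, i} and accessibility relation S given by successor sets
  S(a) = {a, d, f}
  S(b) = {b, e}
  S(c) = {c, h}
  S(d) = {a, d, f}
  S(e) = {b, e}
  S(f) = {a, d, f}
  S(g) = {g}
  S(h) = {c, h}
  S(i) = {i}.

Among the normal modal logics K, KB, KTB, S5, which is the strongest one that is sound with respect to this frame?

S5

Symmetric (axiom B): yes — every pair in S has its reverse in S.
Reflexive (axiom T): yes — every world is S-related to itself.
Euclidean (axiom 5): yes — any two successors of a common world are S-related.
So F validates K, KB, KTB, S5. The strongest is S5.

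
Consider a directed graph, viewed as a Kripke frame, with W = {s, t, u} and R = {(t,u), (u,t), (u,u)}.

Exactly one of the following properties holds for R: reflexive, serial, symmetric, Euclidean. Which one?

Reflexive: no — s is not related to itself.
Serial: no — s has no R-successor.
Symmetric: yes — every pair in R has its reverse in R.
Euclidean: no — u R t and u R t, but not t R t.
Only symmetric holds.

symmetric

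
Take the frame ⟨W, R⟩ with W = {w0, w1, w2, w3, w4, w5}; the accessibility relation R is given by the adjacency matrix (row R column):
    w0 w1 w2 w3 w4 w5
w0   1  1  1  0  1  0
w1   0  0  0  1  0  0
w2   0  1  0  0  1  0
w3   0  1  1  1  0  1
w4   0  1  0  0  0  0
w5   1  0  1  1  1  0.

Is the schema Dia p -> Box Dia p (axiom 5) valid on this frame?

By correspondence theory, 5 is valid on a frame iff R is Euclidean.
Euclidean: no — w0 R w1 and w0 R w2, but not w1 R w2.

No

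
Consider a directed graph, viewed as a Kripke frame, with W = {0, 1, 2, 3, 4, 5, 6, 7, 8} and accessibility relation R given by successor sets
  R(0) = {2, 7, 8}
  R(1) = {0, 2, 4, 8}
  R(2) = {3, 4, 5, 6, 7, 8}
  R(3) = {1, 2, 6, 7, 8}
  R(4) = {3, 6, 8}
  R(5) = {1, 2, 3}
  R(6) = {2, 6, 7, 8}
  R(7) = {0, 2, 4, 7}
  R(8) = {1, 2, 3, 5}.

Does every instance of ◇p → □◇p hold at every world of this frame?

The schema 5 characterises exactly the Euclidean frames.
Euclidean: no — 0 R 7 and 0 R 8, but not 7 R 8.

No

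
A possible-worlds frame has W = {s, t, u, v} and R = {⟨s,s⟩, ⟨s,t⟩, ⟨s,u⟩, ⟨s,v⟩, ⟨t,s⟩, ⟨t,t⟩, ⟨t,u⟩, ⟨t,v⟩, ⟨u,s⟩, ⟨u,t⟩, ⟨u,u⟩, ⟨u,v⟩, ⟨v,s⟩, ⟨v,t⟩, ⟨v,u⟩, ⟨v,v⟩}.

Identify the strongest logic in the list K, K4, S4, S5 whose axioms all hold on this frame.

S5

Transitive (axiom 4): yes — every two-step R-path is closed by a direct edge.
Reflexive (axiom T): yes — every world is R-related to itself.
Euclidean (axiom 5): yes — any two successors of a common world are R-related.
So F validates K, K4, S4, S5. The strongest is S5.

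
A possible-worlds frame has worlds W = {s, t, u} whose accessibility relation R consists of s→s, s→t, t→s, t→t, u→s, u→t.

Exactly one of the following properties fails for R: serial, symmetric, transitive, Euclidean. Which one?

symmetric

Serial: yes — every world has a successor (e.g. s R s).
Symmetric: no — u R s but not s R u.
Transitive: yes — every two-step R-path is closed by a direct edge.
Euclidean: yes — any two successors of a common world are R-related.
Only symmetric fails.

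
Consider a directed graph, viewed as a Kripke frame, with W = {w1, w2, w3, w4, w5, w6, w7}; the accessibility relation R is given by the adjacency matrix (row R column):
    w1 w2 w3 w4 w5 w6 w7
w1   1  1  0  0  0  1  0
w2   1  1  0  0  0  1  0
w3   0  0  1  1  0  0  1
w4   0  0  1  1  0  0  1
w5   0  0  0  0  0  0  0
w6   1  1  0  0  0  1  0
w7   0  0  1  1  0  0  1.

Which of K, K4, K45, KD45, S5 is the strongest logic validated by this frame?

K45

Transitive (axiom 4): yes — every two-step R-path is closed by a direct edge.
Euclidean (axiom 5): yes — any two successors of a common world are R-related.
Serial (axiom D): no — w5 has no R-successor.
Reflexive (axiom T): no — w5 is not related to itself.
So F validates K, K4, K45; KD45 would additionally require R to be serial. The strongest is K45.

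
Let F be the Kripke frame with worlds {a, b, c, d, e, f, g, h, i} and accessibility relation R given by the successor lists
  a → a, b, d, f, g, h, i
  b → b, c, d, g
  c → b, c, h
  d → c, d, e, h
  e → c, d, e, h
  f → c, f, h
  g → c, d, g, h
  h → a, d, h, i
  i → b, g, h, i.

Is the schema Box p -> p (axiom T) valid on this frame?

The schema T characterises exactly the reflexive frames.
Reflexive: yes — every world is R-related to itself.

Yes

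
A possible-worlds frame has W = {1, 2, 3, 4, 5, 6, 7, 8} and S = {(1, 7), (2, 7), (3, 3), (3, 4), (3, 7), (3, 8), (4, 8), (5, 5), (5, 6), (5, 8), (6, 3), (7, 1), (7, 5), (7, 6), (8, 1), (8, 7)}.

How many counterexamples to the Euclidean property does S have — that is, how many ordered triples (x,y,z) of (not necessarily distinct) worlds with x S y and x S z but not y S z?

Enumerating: (1,7,7), (2,7,7), (3,4,3), (3,4,4), (3,4,7), (3,7,3), (3,7,4), (3,7,7), (3,7,8), (3,8,3), (3,8,4), (3,8,8), … and 16 more.
Total: 28.

28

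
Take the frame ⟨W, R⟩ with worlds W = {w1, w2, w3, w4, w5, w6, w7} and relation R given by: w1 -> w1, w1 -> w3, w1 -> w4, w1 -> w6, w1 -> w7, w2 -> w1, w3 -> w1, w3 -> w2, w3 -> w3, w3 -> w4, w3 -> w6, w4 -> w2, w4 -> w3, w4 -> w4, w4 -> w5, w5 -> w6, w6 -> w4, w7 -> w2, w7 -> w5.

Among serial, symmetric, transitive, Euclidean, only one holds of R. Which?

Serial: yes — every world has a successor (e.g. w1 R w1).
Symmetric: no — w1 R w4 but not w4 R w1.
Transitive: no — w1 R w3 and w3 R w2, but not w1 R w2.
Euclidean: no — w1 R w3 and w1 R w7, but not w3 R w7.
Only serial holds.

serial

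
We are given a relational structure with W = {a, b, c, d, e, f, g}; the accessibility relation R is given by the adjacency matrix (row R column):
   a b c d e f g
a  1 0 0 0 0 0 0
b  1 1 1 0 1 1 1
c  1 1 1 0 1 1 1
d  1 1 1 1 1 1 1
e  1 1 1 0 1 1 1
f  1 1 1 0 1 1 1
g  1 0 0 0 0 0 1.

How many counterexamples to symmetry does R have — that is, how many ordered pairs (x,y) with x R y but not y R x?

Enumerating: (b,a), (b,g), (c,a), (c,g), (d,a), (d,b), (d,c), (d,e), (d,f), (d,g), (e,a), (e,g), (f,a), (f,g), (g,a).

15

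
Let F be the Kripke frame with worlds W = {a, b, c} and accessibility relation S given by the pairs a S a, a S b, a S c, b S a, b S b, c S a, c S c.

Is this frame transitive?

Transitive: no — b S a and a S c, but not b S c.

No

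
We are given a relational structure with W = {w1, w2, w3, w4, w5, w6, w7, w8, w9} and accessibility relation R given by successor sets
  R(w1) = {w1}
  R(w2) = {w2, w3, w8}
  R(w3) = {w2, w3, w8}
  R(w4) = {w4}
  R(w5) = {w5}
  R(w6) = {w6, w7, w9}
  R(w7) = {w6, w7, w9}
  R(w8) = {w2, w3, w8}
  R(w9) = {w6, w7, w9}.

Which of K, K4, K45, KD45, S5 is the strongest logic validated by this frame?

Transitive (axiom 4): yes — every two-step R-path is closed by a direct edge.
Euclidean (axiom 5): yes — any two successors of a common world are R-related.
Serial (axiom D): yes — every world has a successor (e.g. w1 R w1).
Reflexive (axiom T): yes — every world is R-related to itself.
So F validates K, K4, K45, KD45, S5. The strongest is S5.

S5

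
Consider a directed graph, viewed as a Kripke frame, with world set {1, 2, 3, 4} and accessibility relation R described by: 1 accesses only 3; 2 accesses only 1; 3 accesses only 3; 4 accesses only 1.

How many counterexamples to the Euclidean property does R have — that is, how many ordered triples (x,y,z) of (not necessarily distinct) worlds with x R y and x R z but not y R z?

Enumerating: (2,1,1), (4,1,1).

2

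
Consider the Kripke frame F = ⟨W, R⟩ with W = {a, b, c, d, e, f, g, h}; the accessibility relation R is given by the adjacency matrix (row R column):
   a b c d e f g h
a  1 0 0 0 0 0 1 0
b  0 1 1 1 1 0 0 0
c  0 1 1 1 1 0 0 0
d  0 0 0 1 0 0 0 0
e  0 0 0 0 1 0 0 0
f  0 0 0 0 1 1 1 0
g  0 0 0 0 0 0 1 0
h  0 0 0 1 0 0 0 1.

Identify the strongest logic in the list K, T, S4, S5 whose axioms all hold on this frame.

S4

Reflexive (axiom T): yes — every world is R-related to itself.
Transitive (axiom 4): yes — every two-step R-path is closed by a direct edge.
Euclidean (axiom 5): no — b R d and b R c, but not d R c.
So F validates K, T, S4; S5 would additionally require R to be Euclidean. The strongest is S4.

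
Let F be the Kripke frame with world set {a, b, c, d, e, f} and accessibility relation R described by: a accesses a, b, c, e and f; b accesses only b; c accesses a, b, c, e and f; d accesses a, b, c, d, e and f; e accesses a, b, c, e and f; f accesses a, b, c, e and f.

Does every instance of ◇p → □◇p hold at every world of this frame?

The schema 5 characterises exactly the Euclidean frames.
Euclidean: no — a R b and a R c, but not b R c.

No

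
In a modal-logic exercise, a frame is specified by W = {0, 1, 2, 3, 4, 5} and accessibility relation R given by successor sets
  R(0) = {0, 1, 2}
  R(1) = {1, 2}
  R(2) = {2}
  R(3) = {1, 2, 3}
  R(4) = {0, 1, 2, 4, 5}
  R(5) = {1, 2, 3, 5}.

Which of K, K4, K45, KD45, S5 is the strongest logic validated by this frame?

Transitive (axiom 4): no — 4 R 5 and 5 R 3, but not 4 R 3.
Euclidean (axiom 5): no — 0 R 2 and 0 R 1, but not 2 R 1.
Serial (axiom D): yes — every world has a successor (e.g. 0 R 0).
Reflexive (axiom T): yes — every world is R-related to itself.
So F validates K; K4 would additionally require R to be transitive. The strongest is K.

K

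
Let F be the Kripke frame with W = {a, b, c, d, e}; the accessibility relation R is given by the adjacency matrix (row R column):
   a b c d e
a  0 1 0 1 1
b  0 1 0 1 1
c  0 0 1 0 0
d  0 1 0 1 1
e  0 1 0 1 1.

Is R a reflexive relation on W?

Reflexive: no — a is not related to itself.

No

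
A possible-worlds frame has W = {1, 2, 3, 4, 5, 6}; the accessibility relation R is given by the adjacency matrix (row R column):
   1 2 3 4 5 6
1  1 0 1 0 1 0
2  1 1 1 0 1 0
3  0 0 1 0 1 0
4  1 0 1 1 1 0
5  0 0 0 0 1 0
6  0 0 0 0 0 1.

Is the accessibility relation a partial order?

Yes

Reflexive: yes — every world is R-related to itself.
Transitive: yes — every two-step R-path is closed by a direct edge.
Antisymmetric: yes — no distinct pair is related both ways.
So R is a partial order.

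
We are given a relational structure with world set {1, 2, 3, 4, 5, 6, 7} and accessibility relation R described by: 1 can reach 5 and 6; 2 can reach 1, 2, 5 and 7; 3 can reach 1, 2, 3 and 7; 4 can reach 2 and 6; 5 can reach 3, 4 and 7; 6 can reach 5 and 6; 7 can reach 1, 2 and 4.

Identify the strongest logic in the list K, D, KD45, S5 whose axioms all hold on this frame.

D

Serial (axiom D): yes — every world has a successor (e.g. 1 R 5).
Euclidean (axiom 5): no — 1 R 5 and 1 R 6, but not 5 R 6.
Transitive (axiom 4): no — 1 R 5 and 5 R 3, but not 1 R 3.
Reflexive (axiom T): no — 1 is not related to itself.
So F validates K, D; KD45 would additionally require R to be Euclidean and transitive. The strongest is D.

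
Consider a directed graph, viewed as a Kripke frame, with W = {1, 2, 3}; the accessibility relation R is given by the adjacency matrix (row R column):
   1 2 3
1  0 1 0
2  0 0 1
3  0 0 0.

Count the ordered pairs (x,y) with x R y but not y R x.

2

Enumerating: (1,2), (2,3).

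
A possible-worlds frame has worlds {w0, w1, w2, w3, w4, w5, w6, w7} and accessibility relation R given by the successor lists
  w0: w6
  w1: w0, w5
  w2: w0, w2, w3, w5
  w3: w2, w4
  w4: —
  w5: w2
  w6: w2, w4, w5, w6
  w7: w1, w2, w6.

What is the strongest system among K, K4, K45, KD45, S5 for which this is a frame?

K

Transitive (axiom 4): no — w0 R w6 and w6 R w2, but not w0 R w2.
Euclidean (axiom 5): no — w1 R w0 and w1 R w5, but not w0 R w5.
Serial (axiom D): no — w4 has no R-successor.
Reflexive (axiom T): no — w0 is not related to itself.
So F validates K; K4 would additionally require R to be transitive. The strongest is K.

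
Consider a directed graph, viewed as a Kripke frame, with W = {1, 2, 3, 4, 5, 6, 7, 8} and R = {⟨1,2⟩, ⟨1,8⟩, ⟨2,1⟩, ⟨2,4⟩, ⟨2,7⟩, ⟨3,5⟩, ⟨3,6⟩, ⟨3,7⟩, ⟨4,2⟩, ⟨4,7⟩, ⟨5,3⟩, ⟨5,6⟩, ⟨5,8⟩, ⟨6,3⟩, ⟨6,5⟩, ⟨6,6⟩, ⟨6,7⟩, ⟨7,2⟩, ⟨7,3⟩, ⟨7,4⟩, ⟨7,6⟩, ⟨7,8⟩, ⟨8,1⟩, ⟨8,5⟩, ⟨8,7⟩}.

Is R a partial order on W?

Reflexive: no — 1 is not related to itself.
Transitive: no — 1 R 2 and 2 R 4, but not 1 R 4.
Antisymmetric: no — 1 R 2 and 2 R 1 with 1 ≠ 2.
So R is not a partial order.

No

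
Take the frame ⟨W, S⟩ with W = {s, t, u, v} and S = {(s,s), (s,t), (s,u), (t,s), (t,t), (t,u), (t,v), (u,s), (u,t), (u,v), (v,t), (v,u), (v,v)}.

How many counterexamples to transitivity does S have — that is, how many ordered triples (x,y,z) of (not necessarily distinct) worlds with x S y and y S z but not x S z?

7

Enumerating: (s,t,v), (s,u,v), (u,s,u), (u,t,u), (u,v,u), (v,t,s), (v,u,s).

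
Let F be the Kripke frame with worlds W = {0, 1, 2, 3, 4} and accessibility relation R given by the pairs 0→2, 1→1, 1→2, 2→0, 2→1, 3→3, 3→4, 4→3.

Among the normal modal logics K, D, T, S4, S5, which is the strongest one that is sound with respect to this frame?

D

Serial (axiom D): yes — every world has a successor (e.g. 0 R 2).
Reflexive (axiom T): no — 0 is not related to itself.
Transitive (axiom 4): no — 0 R 2 and 2 R 1, but not 0 R 1.
Euclidean (axiom 5): no — 2 R 0 and 2 R 1, but not 0 R 1.
So F validates K, D; T would additionally require R to be reflexive. The strongest is D.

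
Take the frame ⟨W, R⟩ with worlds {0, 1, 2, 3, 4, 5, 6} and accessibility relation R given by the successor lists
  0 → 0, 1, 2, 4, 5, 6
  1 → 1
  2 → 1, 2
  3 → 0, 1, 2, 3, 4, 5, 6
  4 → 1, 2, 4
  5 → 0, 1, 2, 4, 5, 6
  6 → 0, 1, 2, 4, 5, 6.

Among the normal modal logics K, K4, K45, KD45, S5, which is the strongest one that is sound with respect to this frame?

K4

Transitive (axiom 4): yes — every two-step R-path is closed by a direct edge.
Euclidean (axiom 5): no — 0 R 1 and 0 R 2, but not 1 R 2.
Serial (axiom D): yes — every world has a successor (e.g. 0 R 0).
Reflexive (axiom T): yes — every world is R-related to itself.
So F validates K, K4; K45 would additionally require R to be Euclidean. The strongest is K4.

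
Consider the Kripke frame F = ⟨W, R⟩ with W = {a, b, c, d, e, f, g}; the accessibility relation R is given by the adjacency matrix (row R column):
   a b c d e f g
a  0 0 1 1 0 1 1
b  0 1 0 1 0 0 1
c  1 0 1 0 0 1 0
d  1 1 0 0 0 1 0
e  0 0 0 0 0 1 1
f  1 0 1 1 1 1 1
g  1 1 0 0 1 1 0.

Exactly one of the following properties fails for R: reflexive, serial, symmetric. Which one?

Reflexive: no — a is not related to itself.
Serial: yes — every world has a successor (e.g. a R c).
Symmetric: yes — every pair in R has its reverse in R.
Only reflexive fails.

reflexive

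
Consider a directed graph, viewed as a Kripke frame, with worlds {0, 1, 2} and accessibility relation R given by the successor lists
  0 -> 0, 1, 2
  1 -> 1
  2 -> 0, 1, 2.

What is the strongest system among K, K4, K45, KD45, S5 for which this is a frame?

Transitive (axiom 4): yes — every two-step R-path is closed by a direct edge.
Euclidean (axiom 5): no — 0 R 1 and 0 R 2, but not 1 R 2.
Serial (axiom D): yes — every world has a successor (e.g. 0 R 0).
Reflexive (axiom T): yes — every world is R-related to itself.
So F validates K, K4; K45 would additionally require R to be Euclidean. The strongest is K4.

K4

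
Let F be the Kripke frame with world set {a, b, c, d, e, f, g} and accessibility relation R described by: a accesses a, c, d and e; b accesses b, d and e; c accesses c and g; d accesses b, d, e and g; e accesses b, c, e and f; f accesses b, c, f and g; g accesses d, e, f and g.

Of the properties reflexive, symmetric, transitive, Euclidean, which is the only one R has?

reflexive

Reflexive: yes — every world is R-related to itself.
Symmetric: no — a R c but not c R a.
Transitive: no — a R c and c R g, but not a R g.
Euclidean: no — a R c and a R d, but not c R d.
Only reflexive holds.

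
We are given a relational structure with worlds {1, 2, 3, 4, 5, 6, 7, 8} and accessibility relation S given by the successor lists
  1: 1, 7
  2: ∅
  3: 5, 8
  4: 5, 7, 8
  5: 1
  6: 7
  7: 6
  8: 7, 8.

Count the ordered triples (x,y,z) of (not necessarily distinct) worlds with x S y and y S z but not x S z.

Enumerating: (1,7,6), (3,5,1), (3,8,7), (4,5,1), (4,7,6), (5,1,7), (6,7,6), (7,6,7), (8,7,6).

9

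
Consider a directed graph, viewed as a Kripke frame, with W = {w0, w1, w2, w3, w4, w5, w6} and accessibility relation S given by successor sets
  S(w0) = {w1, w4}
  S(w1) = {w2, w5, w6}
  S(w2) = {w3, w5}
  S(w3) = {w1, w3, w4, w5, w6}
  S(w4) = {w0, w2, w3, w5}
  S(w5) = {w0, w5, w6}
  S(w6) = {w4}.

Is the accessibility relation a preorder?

No

Reflexive: no — w0 is not related to itself.
Transitive: no — w0 S w1 and w1 S w2, but not w0 S w2.
So S is not a preorder.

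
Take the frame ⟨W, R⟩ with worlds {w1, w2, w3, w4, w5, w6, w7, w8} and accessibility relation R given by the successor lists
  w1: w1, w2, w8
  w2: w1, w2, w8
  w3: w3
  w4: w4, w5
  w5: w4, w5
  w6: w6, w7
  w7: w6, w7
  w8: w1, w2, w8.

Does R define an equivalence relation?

Yes

Reflexive: yes — every world is R-related to itself.
Symmetric: yes — every pair in R has its reverse in R.
Transitive: yes — every two-step R-path is closed by a direct edge.
So R is an equivalence relation.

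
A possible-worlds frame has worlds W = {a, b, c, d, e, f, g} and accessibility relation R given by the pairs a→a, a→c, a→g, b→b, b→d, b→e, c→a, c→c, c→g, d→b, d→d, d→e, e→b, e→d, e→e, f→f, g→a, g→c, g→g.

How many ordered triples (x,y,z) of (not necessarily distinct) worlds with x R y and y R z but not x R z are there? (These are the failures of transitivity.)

R is transitive; there are no such tuples.

0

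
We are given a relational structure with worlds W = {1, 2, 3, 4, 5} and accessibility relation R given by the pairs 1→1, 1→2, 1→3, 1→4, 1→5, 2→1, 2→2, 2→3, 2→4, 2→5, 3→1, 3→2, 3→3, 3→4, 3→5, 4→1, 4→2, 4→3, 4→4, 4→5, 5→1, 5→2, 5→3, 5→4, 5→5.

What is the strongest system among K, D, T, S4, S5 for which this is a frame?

Serial (axiom D): yes — every world has a successor (e.g. 1 R 1).
Reflexive (axiom T): yes — every world is R-related to itself.
Transitive (axiom 4): yes — every two-step R-path is closed by a direct edge.
Euclidean (axiom 5): yes — any two successors of a common world are R-related.
So F validates K, D, T, S4, S5. The strongest is S5.

S5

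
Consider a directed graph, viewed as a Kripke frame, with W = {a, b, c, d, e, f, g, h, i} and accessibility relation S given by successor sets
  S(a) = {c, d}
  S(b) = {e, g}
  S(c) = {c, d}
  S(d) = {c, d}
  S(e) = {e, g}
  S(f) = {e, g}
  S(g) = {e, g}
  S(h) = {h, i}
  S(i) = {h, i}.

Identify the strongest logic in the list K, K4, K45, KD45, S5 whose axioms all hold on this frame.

KD45

Transitive (axiom 4): yes — every two-step S-path is closed by a direct edge.
Euclidean (axiom 5): yes — any two successors of a common world are S-related.
Serial (axiom D): yes — every world has a successor (e.g. a S c).
Reflexive (axiom T): no — a is not related to itself.
So F validates K, K4, K45, KD45; S5 would additionally require S to be reflexive. The strongest is KD45.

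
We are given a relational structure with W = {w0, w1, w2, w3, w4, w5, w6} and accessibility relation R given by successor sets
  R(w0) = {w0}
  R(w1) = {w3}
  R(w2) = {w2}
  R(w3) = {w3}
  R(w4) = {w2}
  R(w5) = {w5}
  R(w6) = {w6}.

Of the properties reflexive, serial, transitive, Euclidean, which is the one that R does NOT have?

reflexive

Reflexive: no — w1 is not related to itself.
Serial: yes — every world has a successor (e.g. w0 R w0).
Transitive: yes — every two-step R-path is closed by a direct edge.
Euclidean: yes — any two successors of a common world are R-related.
Only reflexive fails.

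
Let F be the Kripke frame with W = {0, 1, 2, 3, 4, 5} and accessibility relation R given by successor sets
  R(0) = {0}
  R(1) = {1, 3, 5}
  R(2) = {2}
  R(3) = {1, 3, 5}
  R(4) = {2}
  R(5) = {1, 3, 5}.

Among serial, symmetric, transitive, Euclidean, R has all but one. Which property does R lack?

symmetric

Serial: yes — every world has a successor (e.g. 0 R 0).
Symmetric: no — 4 R 2 but not 2 R 4.
Transitive: yes — every two-step R-path is closed by a direct edge.
Euclidean: yes — any two successors of a common world are R-related.
Only symmetric fails.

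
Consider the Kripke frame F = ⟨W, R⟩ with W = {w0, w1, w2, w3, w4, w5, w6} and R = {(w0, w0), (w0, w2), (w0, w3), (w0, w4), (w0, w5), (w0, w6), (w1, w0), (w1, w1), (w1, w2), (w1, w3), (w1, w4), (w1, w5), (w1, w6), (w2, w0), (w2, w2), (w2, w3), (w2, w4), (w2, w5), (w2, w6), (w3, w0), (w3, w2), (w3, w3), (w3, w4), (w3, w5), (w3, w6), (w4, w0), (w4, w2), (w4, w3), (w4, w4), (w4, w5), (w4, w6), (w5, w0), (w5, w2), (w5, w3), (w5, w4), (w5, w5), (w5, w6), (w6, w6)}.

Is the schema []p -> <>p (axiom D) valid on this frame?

Yes

By correspondence theory, D is valid on a frame iff R is serial.
Serial: yes — every world has a successor (e.g. w0 R w0).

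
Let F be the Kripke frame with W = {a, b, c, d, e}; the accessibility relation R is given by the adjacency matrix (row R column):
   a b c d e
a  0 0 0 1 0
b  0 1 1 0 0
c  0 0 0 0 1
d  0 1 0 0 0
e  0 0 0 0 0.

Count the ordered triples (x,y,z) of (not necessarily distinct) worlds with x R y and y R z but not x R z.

Enumerating: (a,d,b), (b,c,e), (d,b,c).

3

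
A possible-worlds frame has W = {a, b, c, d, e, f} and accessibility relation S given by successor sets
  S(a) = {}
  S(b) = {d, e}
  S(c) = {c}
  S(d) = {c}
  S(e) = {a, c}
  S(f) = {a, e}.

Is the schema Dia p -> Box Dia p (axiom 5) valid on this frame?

No

By correspondence theory, 5 is valid on a frame iff S is Euclidean.
Euclidean: no — b S d and b S e, but not d S e.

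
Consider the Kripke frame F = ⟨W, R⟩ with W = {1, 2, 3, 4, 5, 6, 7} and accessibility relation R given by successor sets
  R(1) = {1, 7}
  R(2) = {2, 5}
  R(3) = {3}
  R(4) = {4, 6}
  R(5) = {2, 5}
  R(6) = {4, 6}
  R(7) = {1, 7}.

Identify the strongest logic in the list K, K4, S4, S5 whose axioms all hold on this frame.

S5

Transitive (axiom 4): yes — every two-step R-path is closed by a direct edge.
Reflexive (axiom T): yes — every world is R-related to itself.
Euclidean (axiom 5): yes — any two successors of a common world are R-related.
So F validates K, K4, S4, S5. The strongest is S5.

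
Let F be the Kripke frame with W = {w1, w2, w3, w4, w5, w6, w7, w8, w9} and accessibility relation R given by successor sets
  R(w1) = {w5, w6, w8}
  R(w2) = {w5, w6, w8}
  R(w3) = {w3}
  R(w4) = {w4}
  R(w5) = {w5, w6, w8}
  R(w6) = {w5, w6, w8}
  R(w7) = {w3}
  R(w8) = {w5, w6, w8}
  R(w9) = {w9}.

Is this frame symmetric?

No

Symmetric: no — w1 R w5 but not w5 R w1.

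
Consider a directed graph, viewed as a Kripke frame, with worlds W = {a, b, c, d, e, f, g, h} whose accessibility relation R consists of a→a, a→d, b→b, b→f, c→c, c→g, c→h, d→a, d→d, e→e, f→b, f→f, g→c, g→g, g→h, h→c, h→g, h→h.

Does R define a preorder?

Reflexive: yes — every world is R-related to itself.
Transitive: yes — every two-step R-path is closed by a direct edge.
So R is a preorder.

Yes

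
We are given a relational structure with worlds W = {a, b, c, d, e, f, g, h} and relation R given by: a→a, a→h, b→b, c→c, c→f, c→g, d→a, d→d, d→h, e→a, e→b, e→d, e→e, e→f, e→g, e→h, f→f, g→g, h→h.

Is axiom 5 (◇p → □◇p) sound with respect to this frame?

No

By correspondence theory, 5 is valid on a frame iff R is Euclidean.
Euclidean: no — c R f and c R g, but not f R g.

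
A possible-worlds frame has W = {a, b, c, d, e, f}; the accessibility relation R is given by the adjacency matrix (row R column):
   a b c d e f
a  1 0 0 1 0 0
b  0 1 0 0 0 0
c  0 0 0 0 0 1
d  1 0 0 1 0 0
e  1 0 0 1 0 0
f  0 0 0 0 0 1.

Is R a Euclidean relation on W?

Euclidean: yes — any two successors of a common world are R-related.

Yes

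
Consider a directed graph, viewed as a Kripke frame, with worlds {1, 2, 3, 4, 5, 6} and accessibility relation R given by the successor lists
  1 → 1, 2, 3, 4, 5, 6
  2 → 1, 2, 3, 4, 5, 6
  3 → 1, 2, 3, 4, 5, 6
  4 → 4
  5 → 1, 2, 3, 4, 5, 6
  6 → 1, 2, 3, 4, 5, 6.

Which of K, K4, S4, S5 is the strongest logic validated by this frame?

S4

Transitive (axiom 4): yes — every two-step R-path is closed by a direct edge.
Reflexive (axiom T): yes — every world is R-related to itself.
Euclidean (axiom 5): no — 1 R 4 and 1 R 2, but not 4 R 2.
So F validates K, K4, S4; S5 would additionally require R to be Euclidean. The strongest is S4.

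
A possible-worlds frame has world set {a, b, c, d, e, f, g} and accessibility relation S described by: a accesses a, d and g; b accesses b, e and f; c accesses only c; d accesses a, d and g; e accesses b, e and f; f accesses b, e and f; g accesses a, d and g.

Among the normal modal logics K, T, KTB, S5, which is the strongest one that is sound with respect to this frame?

Reflexive (axiom T): yes — every world is S-related to itself.
Symmetric (axiom B): yes — every pair in S has its reverse in S.
Euclidean (axiom 5): yes — any two successors of a common world are S-related.
So F validates K, T, KTB, S5. The strongest is S5.

S5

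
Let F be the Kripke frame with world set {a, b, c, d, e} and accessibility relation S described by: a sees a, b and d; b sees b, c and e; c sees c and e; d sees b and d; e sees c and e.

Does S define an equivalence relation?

No

Reflexive: yes — every world is S-related to itself.
Symmetric: no — a S b but not b S a.
Transitive: no — a S b and b S c, but not a S c.
So S is not an equivalence relation.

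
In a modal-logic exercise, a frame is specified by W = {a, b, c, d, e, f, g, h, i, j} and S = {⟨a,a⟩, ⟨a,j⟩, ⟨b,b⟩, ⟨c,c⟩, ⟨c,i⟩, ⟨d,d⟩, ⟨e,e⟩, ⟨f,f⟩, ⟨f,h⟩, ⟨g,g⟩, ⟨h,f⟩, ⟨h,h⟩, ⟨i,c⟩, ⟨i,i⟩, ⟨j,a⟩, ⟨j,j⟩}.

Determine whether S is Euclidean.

Yes

Euclidean: yes — any two successors of a common world are S-related.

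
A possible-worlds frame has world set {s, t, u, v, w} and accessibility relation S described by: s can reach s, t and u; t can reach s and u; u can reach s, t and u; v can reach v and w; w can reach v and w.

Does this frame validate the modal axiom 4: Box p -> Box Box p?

The schema 4 characterises exactly the transitive frames.
Transitive: no — t S s and s S t, but not t S t.

No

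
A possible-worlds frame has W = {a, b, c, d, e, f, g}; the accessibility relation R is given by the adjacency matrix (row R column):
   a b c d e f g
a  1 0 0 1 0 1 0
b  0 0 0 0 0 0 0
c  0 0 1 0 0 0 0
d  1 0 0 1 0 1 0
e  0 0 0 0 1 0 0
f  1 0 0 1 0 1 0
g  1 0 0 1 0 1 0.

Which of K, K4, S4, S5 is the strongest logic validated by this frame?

Transitive (axiom 4): yes — every two-step R-path is closed by a direct edge.
Reflexive (axiom T): no — b is not related to itself.
Euclidean (axiom 5): yes — any two successors of a common world are R-related.
So F validates K, K4; S4 would additionally require R to be reflexive. The strongest is K4.

K4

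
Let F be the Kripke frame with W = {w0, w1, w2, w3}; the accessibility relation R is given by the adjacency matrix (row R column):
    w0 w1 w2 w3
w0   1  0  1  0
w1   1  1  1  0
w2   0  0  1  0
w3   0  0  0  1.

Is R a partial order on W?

Reflexive: yes — every world is R-related to itself.
Transitive: yes — every two-step R-path is closed by a direct edge.
Antisymmetric: yes — no distinct pair is related both ways.
So R is a partial order.

Yes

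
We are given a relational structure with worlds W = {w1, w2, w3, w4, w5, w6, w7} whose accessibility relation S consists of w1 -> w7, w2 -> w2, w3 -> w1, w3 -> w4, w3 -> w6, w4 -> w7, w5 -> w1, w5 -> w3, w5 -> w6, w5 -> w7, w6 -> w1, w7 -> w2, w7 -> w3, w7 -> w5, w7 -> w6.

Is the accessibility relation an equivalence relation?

No

Reflexive: no — w1 is not related to itself.
Symmetric: no — w1 S w7 but not w7 S w1.
Transitive: no — w1 S w7 and w7 S w2, but not w1 S w2.
So S is not an equivalence relation.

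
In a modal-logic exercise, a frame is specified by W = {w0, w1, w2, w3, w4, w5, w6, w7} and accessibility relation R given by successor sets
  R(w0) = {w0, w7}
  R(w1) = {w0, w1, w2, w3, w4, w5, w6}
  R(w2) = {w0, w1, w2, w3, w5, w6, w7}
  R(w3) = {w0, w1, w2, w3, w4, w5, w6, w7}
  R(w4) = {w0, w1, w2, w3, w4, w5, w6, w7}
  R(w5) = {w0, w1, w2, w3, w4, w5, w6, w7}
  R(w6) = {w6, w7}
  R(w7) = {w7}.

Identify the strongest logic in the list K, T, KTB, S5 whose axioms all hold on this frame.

Reflexive (axiom T): yes — every world is R-related to itself.
Symmetric (axiom B): no — w0 R w7 but not w7 R w0.
Euclidean (axiom 5): no — w1 R w0 and w1 R w2, but not w0 R w2.
So F validates K, T; KTB would additionally require R to be symmetric. The strongest is T.

T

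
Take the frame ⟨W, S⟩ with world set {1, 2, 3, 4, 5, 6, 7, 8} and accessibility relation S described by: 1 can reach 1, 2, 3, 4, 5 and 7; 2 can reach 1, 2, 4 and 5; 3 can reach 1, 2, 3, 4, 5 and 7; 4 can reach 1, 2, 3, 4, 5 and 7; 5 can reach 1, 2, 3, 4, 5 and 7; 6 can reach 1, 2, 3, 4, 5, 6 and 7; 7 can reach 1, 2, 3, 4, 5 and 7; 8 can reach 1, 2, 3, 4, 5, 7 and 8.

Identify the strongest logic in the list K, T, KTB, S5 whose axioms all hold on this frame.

T

Reflexive (axiom T): yes — every world is S-related to itself.
Symmetric (axiom B): no — 3 S 2 but not 2 S 3.
Euclidean (axiom 5): no — 1 S 2 and 1 S 3, but not 2 S 3.
So F validates K, T; KTB would additionally require S to be symmetric. The strongest is T.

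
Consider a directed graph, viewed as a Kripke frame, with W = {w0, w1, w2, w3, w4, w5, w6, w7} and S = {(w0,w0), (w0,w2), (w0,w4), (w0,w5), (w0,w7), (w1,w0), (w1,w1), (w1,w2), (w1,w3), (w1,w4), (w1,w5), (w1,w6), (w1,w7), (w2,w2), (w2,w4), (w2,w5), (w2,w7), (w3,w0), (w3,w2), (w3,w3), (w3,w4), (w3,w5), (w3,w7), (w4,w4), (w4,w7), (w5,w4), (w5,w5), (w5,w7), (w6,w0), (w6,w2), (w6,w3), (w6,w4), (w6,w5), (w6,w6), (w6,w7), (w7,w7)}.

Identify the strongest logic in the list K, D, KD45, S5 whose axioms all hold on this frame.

D

Serial (axiom D): yes — every world has a successor (e.g. w0 S w0).
Euclidean (axiom 5): no — w0 S w4 and w0 S w2, but not w4 S w2.
Transitive (axiom 4): yes — every two-step S-path is closed by a direct edge.
Reflexive (axiom T): yes — every world is S-related to itself.
So F validates K, D; KD45 would additionally require S to be Euclidean. The strongest is D.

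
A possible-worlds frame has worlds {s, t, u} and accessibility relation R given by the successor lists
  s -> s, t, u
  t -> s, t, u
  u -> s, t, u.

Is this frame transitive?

Yes

Transitive: yes — every two-step R-path is closed by a direct edge.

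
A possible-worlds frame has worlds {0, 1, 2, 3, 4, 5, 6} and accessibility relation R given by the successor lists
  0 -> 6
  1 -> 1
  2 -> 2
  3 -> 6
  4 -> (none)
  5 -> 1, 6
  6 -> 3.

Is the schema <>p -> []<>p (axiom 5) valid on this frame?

No

The schema 5 characterises exactly the Euclidean frames.
Euclidean: no — 5 R 1 and 5 R 6, but not 1 R 6.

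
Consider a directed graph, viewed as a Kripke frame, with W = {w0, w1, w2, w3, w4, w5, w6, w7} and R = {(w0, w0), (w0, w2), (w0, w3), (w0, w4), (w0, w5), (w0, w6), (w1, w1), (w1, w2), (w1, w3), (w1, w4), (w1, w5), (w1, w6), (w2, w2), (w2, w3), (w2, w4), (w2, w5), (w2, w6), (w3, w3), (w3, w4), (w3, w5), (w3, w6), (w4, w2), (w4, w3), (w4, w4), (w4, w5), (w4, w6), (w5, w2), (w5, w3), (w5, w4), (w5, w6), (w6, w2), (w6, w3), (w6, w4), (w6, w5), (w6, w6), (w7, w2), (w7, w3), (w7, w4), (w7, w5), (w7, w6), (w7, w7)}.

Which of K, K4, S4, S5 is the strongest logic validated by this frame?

K

Transitive (axiom 4): no — w3 R w4 and w4 R w2, but not w3 R w2.
Reflexive (axiom T): no — w5 is not related to itself.
Euclidean (axiom 5): no — w0 R w3 and w0 R w2, but not w3 R w2.
So F validates K; K4 would additionally require R to be transitive. The strongest is K.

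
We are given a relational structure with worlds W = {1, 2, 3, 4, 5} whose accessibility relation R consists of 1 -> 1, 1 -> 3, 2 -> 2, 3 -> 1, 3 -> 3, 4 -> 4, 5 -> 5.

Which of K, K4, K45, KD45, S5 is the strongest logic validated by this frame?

Transitive (axiom 4): yes — every two-step R-path is closed by a direct edge.
Euclidean (axiom 5): yes — any two successors of a common world are R-related.
Serial (axiom D): yes — every world has a successor (e.g. 1 R 1).
Reflexive (axiom T): yes — every world is R-related to itself.
So F validates K, K4, K45, KD45, S5. The strongest is S5.

S5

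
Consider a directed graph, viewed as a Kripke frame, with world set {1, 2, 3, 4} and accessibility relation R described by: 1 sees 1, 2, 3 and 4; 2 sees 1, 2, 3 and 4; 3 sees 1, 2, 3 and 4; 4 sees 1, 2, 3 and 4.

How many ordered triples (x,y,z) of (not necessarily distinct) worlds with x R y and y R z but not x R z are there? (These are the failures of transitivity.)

0

R is transitive; there are no such tuples.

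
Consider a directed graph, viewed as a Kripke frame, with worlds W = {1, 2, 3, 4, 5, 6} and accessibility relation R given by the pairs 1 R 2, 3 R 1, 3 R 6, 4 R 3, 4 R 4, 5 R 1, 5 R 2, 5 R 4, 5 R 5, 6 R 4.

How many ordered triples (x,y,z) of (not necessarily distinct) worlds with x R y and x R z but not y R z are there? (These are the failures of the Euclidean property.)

17

Enumerating: (1,2,2), (3,1,1), (3,1,6), (3,6,1), (3,6,6), (4,3,3), (4,3,4), (5,1,1), (5,1,4), (5,1,5), (5,2,1), (5,2,2), (5,2,4), (5,2,5), (5,4,1), (5,4,2), (5,4,5).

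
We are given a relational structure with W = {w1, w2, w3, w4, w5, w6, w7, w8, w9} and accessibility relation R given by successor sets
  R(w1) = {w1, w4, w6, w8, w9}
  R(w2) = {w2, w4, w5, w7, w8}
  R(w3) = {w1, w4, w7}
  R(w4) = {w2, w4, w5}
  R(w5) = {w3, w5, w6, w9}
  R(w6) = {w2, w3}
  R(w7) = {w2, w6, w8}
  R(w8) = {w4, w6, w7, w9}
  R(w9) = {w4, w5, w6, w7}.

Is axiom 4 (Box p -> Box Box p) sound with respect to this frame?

Axiom 4 corresponds to the accessibility relation being transitive.
Transitive: no — w1 R w4 and w4 R w2, but not w1 R w2.

No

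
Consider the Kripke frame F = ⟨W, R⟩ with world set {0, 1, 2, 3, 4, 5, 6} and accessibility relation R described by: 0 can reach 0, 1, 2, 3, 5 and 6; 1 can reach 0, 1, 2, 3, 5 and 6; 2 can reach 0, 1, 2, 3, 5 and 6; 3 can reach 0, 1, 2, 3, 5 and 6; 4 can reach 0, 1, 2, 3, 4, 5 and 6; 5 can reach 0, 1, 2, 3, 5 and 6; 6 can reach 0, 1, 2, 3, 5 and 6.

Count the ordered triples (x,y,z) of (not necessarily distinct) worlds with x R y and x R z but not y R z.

Enumerating: (4,0,4), (4,1,4), (4,2,4), (4,3,4), (4,5,4), (4,6,4).

6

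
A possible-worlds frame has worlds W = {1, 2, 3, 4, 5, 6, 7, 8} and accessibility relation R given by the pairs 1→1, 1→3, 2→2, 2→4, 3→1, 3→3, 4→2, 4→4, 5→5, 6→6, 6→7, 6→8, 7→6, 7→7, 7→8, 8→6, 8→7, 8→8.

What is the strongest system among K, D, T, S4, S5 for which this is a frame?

S5

Serial (axiom D): yes — every world has a successor (e.g. 1 R 1).
Reflexive (axiom T): yes — every world is R-related to itself.
Transitive (axiom 4): yes — every two-step R-path is closed by a direct edge.
Euclidean (axiom 5): yes — any two successors of a common world are R-related.
So F validates K, D, T, S4, S5. The strongest is S5.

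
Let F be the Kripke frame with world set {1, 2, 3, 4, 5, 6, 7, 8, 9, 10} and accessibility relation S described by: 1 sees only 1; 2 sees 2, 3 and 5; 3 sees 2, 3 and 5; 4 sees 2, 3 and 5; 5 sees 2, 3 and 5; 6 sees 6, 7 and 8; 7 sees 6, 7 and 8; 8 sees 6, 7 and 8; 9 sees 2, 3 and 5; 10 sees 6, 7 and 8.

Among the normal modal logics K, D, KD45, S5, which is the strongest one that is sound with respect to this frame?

KD45

Serial (axiom D): yes — every world has a successor (e.g. 1 S 1).
Euclidean (axiom 5): yes — any two successors of a common world are S-related.
Transitive (axiom 4): yes — every two-step S-path is closed by a direct edge.
Reflexive (axiom T): no — 4 is not related to itself.
So F validates K, D, KD45; S5 would additionally require S to be reflexive. The strongest is KD45.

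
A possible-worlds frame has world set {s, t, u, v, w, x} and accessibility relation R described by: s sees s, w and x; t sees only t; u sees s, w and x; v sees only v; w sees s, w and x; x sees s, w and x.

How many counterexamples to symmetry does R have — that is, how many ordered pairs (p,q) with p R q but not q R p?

Enumerating: (u,s), (u,w), (u,x).

3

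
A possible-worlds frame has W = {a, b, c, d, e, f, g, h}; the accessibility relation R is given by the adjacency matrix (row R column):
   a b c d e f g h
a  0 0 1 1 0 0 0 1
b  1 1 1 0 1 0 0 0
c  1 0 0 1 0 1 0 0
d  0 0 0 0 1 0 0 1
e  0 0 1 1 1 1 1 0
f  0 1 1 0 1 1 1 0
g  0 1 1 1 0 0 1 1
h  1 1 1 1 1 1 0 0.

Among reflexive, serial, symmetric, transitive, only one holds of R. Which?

serial

Reflexive: no — a is not related to itself.
Serial: yes — every world has a successor (e.g. a R c).
Symmetric: no — a R d but not d R a.
Transitive: no — a R c and c R f, but not a R f.
Only serial holds.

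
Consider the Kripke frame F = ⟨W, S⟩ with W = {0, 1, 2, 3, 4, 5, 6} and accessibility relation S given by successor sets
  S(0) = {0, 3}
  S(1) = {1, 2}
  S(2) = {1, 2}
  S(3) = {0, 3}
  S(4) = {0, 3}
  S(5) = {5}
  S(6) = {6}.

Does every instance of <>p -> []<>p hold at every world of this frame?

By correspondence theory, 5 is valid on a frame iff S is Euclidean.
Euclidean: yes — any two successors of a common world are S-related.

Yes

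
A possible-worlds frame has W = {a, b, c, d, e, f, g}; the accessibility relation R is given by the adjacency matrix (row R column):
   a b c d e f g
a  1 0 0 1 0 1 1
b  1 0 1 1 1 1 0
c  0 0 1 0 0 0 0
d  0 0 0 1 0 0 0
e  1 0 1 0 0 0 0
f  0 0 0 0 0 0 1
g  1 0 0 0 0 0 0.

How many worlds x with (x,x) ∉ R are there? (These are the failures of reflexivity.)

4

Enumerating: b, e, f, g.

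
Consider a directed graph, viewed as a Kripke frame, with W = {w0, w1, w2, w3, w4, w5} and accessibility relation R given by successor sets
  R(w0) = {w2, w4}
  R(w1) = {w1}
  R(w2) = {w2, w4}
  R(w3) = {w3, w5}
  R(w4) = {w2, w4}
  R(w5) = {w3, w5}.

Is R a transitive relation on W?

Yes

Transitive: yes — every two-step R-path is closed by a direct edge.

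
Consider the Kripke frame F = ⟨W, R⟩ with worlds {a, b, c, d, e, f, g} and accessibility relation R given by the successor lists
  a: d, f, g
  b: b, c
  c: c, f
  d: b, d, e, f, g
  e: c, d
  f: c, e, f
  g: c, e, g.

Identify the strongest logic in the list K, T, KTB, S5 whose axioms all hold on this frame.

Reflexive (axiom T): no — a is not related to itself.
Symmetric (axiom B): no — a R d but not d R a.
Euclidean (axiom 5): no — a R f and a R d, but not f R d.
So F validates K; T would additionally require R to be reflexive. The strongest is K.

K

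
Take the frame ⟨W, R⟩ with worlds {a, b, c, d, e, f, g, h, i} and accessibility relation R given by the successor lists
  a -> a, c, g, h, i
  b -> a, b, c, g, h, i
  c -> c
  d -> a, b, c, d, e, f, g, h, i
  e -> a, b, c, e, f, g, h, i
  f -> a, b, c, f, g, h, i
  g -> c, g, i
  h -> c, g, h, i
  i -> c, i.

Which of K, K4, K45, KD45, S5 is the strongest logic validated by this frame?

K4

Transitive (axiom 4): yes — every two-step R-path is closed by a direct edge.
Euclidean (axiom 5): no — a R c and a R g, but not c R g.
Serial (axiom D): yes — every world has a successor (e.g. a R a).
Reflexive (axiom T): yes — every world is R-related to itself.
So F validates K, K4; K45 would additionally require R to be Euclidean. The strongest is K4.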